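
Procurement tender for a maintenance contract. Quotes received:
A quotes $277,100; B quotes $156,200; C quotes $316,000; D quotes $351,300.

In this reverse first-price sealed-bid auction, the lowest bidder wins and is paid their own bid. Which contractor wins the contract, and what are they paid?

B is paid $156,200

Reverse first-price sealed-bid auction: the lowest bidder wins and is paid their own bid.
Bids in order: 156,200 (B) < 277,100 (A) < 316,000 (C) < 351,300 (D)
First-price: B is paid what they bid, $156,200.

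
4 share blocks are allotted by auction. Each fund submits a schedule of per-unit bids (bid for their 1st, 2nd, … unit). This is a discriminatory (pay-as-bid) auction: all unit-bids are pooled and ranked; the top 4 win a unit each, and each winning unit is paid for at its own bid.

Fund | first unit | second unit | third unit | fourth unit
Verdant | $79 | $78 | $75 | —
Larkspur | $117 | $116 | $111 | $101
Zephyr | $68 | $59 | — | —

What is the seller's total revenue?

Total revenue: $445

All unit-bids, highest first — top 4: 117 (Larkspur-1), 116 (Larkspur-2), 111 (Larkspur-3), 101 (Larkspur-4)
Next rejected bid: $79 (not a price — pay-as-bid).
Each winning unit pays its own bid.
Revenue = 117 + 116 + 111 + 101 = $445.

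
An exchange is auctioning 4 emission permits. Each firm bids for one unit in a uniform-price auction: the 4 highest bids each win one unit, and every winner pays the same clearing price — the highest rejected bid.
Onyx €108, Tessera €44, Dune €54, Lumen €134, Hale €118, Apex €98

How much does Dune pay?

Bids ranked high→low: 134 (Lumen), 118 (Hale), 108 (Onyx), 98 (Apex), 54 (Dune), 44 (Tessera)
Winners (4 units): Lumen, Hale, Onyx, Apex.
First losing bid is Dune's €54, which sets the uniform price.
Dune does not win → pays €0.

Dune pays €0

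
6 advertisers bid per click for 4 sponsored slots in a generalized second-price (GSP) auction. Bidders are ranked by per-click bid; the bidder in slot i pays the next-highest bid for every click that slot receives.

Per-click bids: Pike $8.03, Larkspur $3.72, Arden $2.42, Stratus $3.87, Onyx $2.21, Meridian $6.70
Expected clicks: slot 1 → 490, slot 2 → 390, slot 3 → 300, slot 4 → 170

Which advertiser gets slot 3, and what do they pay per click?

Per-click bids in order: $8.03 (Pike) > $6.70 (Meridian) > $3.87 (Stratus) > $3.72 (Larkspur) > $2.42 (Arden) > …
Slot 3 goes to the third-ranked bidder, Stratus, who pays the next bid down: $3.72/click.

Stratus; $3.72 per click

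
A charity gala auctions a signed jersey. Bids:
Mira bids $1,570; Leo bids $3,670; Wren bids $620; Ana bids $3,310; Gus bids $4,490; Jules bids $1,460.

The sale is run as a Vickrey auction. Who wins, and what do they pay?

Gus pays $3,670

Sorting bids: 4,490 (Gus) > 3,670 (Leo) > 3,310 (Ana) > 1,570 (Mira) > 1,460 (Jules) > 620 (Wren)
Gus wins with the highest bid; price is set by the runner-up at $3,670.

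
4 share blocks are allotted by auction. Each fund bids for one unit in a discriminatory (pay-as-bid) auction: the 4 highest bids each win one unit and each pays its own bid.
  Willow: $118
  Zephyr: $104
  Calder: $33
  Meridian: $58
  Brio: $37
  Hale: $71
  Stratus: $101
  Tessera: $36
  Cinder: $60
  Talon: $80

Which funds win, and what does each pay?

Bids ranked high→low: 118 (Willow), 104 (Zephyr), 101 (Stratus), 80 (Talon), 71 (Hale), 60 (Cinder), …
Top 4: Willow, Zephyr, Stratus, Talon.
Each winner pays its own bid: Willow $118, Zephyr $104, Stratus $101, Talon $80.

Willow $118, Zephyr $104, Stratus $101, Talon $80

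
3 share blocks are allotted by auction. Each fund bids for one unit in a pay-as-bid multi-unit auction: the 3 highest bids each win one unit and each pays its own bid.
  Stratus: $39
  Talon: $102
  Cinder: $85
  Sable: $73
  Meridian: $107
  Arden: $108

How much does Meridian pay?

Meridian pays $107

Sorting: 108 (Arden), 107 (Meridian), 102 (Talon), 85 (Cinder), 73 (Sable), …
The 3 highest are Arden, Meridian, Talon.
Meridian wins → own bid $107.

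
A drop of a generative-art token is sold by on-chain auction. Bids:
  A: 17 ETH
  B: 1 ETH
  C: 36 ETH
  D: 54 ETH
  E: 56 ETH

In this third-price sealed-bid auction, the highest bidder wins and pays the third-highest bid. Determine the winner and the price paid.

Sorting bids: 56 (E) > 54 (D) > 36 (C) > 17 (A) > 1 (B)
E wins; payment is bid #3 in the ranking = 36 ETH.

E pays 36 ETH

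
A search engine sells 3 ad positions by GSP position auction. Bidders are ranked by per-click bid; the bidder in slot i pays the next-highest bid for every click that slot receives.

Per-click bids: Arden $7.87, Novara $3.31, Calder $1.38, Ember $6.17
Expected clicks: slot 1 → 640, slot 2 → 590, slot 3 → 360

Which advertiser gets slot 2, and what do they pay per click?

Ranked by bid: $7.87 (Arden) > $6.17 (Ember) > $3.31 (Novara) > $1.38 (Calder)
Slot 2 goes to the second-ranked bidder, Ember, who pays the next bid down: $3.31/click.

Ember; $3.31 per click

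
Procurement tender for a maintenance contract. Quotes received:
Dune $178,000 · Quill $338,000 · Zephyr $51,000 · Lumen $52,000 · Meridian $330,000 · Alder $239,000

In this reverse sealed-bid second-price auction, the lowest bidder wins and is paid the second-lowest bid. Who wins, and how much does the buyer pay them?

Zephyr is paid $52,000

Bids in order: 51,000 (Zephyr) < 52,000 (Lumen) < 178,000 (Dune) < 239,000 (Alder) < 330,000 (Meridian) < 338,000 (Quill)
Second-price: Zephyr is paid Lumen's bid of $52,000.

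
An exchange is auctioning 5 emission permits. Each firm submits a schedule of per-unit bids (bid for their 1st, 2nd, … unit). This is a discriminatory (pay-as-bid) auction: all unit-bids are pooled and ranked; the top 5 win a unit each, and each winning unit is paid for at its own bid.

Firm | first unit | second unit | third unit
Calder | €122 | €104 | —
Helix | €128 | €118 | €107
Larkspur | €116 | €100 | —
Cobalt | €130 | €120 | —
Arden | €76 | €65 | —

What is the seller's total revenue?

Total revenue: €618

All unit-bids, highest first — top 5: 130 (Cobalt-1), 128 (Helix-1), 122 (Calder-1), 120 (Cobalt-2), 118 (Helix-2)
Next rejected bid: €116 (not a price — pay-as-bid).
Each winning unit pays its own bid.
Revenue = 130 + 128 + 122 + 120 + 118 = €618.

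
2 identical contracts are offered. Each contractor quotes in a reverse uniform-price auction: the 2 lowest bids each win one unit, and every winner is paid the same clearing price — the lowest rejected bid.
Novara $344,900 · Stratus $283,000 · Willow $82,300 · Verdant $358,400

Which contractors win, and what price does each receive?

Bids ranked low→high: 82,300 (Willow), 283,000 (Stratus), 344,900 (Novara), 358,400 (Verdant)
Lowest 2: Willow, Stratus.
Lowest unsuccessful bid: $344,900 → clearing price.

Willow, Stratus; each is paid $344,900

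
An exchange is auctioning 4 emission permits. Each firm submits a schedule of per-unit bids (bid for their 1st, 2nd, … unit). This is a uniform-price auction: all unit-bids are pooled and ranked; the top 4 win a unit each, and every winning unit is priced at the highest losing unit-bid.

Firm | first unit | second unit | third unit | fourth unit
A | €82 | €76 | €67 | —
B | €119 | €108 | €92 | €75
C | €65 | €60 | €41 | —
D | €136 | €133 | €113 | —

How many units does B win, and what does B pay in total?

B: 1 unit, pays €108

Merging the schedules and taking the best 4: 136 (D-1), 133 (D-2), 119 (B-1), 113 (D-3)
Highest rejected unit-bid = €108.
B wins 1 unit(s) at €108 each.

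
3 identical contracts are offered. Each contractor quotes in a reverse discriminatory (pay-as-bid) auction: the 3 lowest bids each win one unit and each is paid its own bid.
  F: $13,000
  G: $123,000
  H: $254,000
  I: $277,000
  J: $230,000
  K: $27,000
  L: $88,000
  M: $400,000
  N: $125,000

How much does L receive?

L is paid $88,000

Ordering the bids: 13,000 (F), 27,000 (K), 88,000 (L), 123,000 (G), 125,000 (N), …
Winners (3 units): F, K, L.
L wins → own bid $88,000.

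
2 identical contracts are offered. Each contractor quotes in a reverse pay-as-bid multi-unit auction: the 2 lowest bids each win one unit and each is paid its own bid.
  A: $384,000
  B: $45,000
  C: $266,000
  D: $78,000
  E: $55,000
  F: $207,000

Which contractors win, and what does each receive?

B $45,000, E $55,000

Ordering the bids: 45,000 (B), 55,000 (E), 78,000 (D), 207,000 (F), …
The 2 lowest are B, E.
Each winner is paid its own bid: B $45,000, E $55,000.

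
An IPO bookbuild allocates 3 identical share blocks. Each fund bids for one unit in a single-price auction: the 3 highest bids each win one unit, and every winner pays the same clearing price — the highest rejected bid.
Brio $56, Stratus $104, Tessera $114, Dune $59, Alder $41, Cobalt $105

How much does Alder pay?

Alder pays $0

Sorting: 114 (Tessera), 105 (Cobalt), 104 (Stratus), 59 (Dune), 56 (Brio), …
Winners (3 units): Tessera, Cobalt, Stratus.
Highest unsuccessful bid: $59 → clearing price.
Alder does not win → pays $0.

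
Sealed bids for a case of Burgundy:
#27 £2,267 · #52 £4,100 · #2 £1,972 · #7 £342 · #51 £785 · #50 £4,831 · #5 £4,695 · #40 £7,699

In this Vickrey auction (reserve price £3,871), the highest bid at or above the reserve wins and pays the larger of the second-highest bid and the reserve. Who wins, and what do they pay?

#40 pays £4,831

Sorting bids: 7,699 (#40) > 4,831 (#50) > 4,695 (#5) > 4,100 (#52) > 2,267 (#27) > 1,972 (#2) > …
Highest eligible bid: #40 at £7,699.
Second-highest bid £4,831 exceeds the reserve £3,871 → payment £4,831.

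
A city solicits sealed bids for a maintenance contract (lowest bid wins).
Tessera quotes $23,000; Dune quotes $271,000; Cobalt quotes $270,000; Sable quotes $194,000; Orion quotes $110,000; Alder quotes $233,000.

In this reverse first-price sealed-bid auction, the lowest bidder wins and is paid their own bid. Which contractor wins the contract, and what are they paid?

Rule: the lowest bidder wins and is paid their own bid.
Sorting bids: 23,000 (Tessera) < 110,000 (Orion) < 194,000 (Sable) < 233,000 (Alder) < 270,000 (Cobalt) < 271,000 (Dune)
First-price: Tessera is paid what they bid, $23,000.

Tessera is paid $23,000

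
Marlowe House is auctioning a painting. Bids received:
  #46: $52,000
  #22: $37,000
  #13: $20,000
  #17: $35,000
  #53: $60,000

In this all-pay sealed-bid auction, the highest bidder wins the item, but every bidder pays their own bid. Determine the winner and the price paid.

#53 pays $60,000

All-pay sealed-bid auction: the highest bidder wins the item, but every bidder pays their own bid.
Bids ranked: 60,000 (#53) > 52,000 (#46) > 37,000 (#22) > 35,000 (#17) > 20,000 (#13)
#53 wins with the top bid; all bids are sunk regardless.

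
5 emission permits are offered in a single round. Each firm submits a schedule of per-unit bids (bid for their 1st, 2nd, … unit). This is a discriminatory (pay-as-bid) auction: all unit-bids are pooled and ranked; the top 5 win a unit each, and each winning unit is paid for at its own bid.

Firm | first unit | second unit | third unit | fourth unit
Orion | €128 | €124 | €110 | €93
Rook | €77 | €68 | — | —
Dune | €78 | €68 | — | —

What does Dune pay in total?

All unit-bids, highest first — top 5: 128 (Orion-1), 124 (Orion-2), 110 (Orion-3), 93 (Orion-4), 78 (Dune-1)
Next rejected bid: €77 (not a price — pay-as-bid).
Dune's winning unit-bids: 78 = €78.

Dune pays €78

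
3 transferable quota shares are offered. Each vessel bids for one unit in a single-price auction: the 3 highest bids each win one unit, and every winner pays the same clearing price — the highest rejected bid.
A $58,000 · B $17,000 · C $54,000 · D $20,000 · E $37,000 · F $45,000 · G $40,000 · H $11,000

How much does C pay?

C pays $40,000

Ordering the bids: 58,000 (A), 54,000 (C), 45,000 (F), 40,000 (G), 37,000 (E), …
Top 3: A, C, F.
First losing bid is G's $40,000, which sets the uniform price.
C wins → pays $40,000.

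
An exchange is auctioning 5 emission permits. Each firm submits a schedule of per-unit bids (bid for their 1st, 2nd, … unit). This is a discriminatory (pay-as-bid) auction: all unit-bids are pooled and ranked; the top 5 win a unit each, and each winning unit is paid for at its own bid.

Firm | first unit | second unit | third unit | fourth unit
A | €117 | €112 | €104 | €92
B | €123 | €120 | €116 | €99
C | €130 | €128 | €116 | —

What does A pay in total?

A pays €117

Merging the schedules and taking the best 5: 130 (C-1), 128 (C-2), 123 (B-1), 120 (B-2), 117 (A-1)
Next rejected bid: €116 (not a price — pay-as-bid).
A's winning unit-bids: 117 = €117.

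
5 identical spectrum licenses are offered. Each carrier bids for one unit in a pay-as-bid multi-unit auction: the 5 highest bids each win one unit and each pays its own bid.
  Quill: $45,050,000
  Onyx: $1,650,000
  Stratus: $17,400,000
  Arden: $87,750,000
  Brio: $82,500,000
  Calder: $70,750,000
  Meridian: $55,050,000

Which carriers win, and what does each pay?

Arden $87,750,000, Brio $82,500,000, Calder $70,750,000, Meridian $55,050,000, Quill $45,050,000

Sorting: 87,750,000 (Arden), 82,500,000 (Brio), 70,750,000 (Calder), 55,050,000 (Meridian), 45,050,000 (Quill), 17,400,000 (Stratus), 1,650,000 (Onyx)
The 5 highest are Arden, Brio, Calder, Meridian, Quill.
Each winner pays its own bid: Arden $87,750,000, Brio $82,500,000, Calder $70,750,000, Meridian $55,050,000, Quill $45,050,000.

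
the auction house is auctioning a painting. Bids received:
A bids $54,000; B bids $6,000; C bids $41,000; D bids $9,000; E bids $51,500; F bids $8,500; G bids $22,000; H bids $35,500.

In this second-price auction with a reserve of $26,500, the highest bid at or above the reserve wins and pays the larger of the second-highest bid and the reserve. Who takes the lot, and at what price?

Rule: the highest bid at or above the reserve wins and pays the larger of the second-highest bid and the reserve.
Bids ranked: 54,000 (A) > 51,500 (E) > 41,000 (C) > 35,500 (H) > 22,000 (G) > 9,000 (D) > …
Highest eligible bid: A at $54,000.
Second-highest bid $51,500 exceeds the reserve $26,500 → payment $51,500.

A pays $51,500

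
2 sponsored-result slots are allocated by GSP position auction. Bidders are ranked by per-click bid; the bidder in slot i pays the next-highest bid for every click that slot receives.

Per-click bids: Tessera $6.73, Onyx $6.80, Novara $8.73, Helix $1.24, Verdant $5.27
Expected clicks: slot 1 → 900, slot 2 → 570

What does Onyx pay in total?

Onyx pays $3836.10

Sorting advertisers: $8.73 (Novara) > $6.80 (Onyx) > $6.73 (Tessera) > …
Onyx holds slot 2 → pays next bid $6.73 × 570 clicks = $3836.10.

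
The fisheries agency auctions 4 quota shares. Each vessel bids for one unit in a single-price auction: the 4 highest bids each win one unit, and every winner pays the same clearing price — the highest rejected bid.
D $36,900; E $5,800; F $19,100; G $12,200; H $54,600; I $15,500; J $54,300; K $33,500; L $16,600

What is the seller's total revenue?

Total revenue: $76,400

Bids ranked high→low: 54,600 (H), 54,300 (J), 36,900 (D), 33,500 (K), 19,100 (F), 16,600 (L), …
Winners (4 units): H, J, D, K.
First losing bid is F's $19,100, which sets the uniform price.
Total revenue = 4 × $19,100 = $76,400.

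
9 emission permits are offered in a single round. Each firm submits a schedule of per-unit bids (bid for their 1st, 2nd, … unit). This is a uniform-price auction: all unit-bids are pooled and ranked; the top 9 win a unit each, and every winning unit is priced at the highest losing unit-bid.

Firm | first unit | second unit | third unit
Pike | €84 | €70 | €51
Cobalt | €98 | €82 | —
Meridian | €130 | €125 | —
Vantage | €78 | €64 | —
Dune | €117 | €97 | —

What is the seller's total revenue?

Merging the schedules and taking the best 9: 130 (Meridian-1), 125 (Meridian-2), 117 (Dune-1), 98 (Cobalt-1), 97 (Dune-2), 84 (Pike-1), 82 (Cobalt-2), 78 (Vantage-1), 70 (Pike-2)
Highest rejected unit-bid = €64.
Allocation: Cobalt 2, Dune 2, Meridian 2, Pike 2, Vantage 1. Every unit priced at €64.
Revenue = 9 × 64 = €576.

Total revenue: €576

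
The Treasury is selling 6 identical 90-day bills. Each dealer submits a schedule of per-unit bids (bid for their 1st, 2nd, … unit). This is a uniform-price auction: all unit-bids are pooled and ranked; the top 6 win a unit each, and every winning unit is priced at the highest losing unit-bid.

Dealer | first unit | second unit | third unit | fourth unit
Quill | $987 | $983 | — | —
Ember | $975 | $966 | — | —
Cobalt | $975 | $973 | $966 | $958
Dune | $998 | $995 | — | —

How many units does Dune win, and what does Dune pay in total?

Merging the schedules and taking the best 6: 998 (Dune-1), 995 (Dune-2), 987 (Quill-1), 983 (Quill-2), 975 (Ember-1), 975 (Cobalt-1)
The (k+1)-th unit-bid is $973.
Dune wins 2 unit(s) at $973 each.

Dune: 2 units, pays $1,946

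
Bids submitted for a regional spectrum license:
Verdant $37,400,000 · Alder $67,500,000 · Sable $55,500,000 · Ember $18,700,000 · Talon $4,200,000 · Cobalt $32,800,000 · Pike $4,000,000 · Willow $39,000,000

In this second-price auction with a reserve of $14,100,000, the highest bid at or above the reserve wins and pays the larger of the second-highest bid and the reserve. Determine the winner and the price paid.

Alder pays $55,500,000

Sorting bids: 67,500,000 (Alder) > 55,500,000 (Sable) > 39,000,000 (Willow) > 37,400,000 (Verdant) > 32,800,000 (Cobalt) > 18,700,000 (Ember) > …
Highest eligible bid: Alder at $67,500,000.
max(second-highest $55,500,000, reserve $14,100,000) = $55,500,000; the reserve does not bind.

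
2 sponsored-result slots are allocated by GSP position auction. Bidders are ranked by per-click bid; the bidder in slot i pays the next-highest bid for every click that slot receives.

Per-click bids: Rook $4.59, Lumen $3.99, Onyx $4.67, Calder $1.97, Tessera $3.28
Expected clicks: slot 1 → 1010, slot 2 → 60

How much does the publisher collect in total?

Total revenue: $4875.30

Per-click bids in order: $4.67 (Onyx) > $4.59 (Rook) > $3.99 (Lumen) > …
Slot 1: Onyx pays $4.59 × 1010 = $4635.90
Slot 2: Rook pays $3.99 × 60 = $239.40
Total = $4875.30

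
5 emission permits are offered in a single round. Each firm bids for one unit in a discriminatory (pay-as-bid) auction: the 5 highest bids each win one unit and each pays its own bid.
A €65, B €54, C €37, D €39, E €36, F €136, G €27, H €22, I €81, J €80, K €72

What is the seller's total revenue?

Bids ranked high→low: 136 (F), 81 (I), 80 (J), 72 (K), 65 (A), 54 (B), 39 (D), …
The 5 highest are F, I, J, K, A.
Total revenue = 136 + 81 + 80 + 72 + 65 = €434.

Total revenue: €434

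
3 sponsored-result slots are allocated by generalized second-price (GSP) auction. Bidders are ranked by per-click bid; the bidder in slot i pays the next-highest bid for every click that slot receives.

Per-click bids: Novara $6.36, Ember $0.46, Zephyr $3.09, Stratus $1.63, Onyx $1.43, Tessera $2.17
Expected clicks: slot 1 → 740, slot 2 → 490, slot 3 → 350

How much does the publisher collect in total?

Per-click bids in order: $6.36 (Novara) > $3.09 (Zephyr) > $2.17 (Tessera) > $1.63 (Stratus) > …
Slot 1: Novara pays $3.09 × 740 = $2286.60
Slot 2: Zephyr pays $2.17 × 490 = $1063.30
Slot 3: Tessera pays $1.63 × 350 = $570.50
Total = $3920.40

Total revenue: $3920.40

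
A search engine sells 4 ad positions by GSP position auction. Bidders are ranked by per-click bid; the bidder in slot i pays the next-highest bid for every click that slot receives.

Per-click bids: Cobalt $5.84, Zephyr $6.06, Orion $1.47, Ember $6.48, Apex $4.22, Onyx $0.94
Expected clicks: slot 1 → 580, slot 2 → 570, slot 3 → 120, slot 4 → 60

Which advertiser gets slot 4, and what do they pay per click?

Sorting advertisers: $6.48 (Ember) > $6.06 (Zephyr) > $5.84 (Cobalt) > $4.22 (Apex) > $1.47 (Orion) > …
Slot 4 goes to the fourth-ranked bidder, Apex, who pays the next bid down: $1.47/click.

Apex; $1.47 per click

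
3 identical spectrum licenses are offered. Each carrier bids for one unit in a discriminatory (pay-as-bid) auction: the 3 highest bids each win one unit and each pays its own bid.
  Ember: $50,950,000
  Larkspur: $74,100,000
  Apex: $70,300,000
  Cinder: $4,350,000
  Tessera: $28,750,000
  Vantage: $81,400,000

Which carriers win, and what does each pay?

Sorting: 81,400,000 (Vantage), 74,100,000 (Larkspur), 70,300,000 (Apex), 50,950,000 (Ember), 28,750,000 (Tessera), …
The 3 highest are Vantage, Larkspur, Apex.
Each winner pays its own bid: Vantage $81,400,000, Larkspur $74,100,000, Apex $70,300,000.

Vantage $81,400,000, Larkspur $74,100,000, Apex $70,300,000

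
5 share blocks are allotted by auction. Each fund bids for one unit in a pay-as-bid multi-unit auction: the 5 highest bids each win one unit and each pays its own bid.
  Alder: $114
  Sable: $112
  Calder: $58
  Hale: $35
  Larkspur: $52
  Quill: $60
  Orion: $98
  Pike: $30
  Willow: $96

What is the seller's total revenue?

Total revenue: $480

Bids ranked high→low: 114 (Alder), 112 (Sable), 98 (Orion), 96 (Willow), 60 (Quill), 58 (Calder), 52 (Larkspur), …
The 5 highest are Alder, Sable, Orion, Willow, Quill.
Total revenue = 114 + 112 + 98 + 96 + 60 = $480.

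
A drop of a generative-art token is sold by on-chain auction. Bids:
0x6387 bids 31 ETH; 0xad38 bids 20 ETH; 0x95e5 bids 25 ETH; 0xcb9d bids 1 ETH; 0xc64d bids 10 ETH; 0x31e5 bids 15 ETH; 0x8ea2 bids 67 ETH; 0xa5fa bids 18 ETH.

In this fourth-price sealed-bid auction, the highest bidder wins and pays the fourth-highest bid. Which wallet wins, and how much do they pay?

0x8ea2 pays 20 ETH

Fourth-price sealed-bid auction: the highest bidder wins and pays the fourth-highest bid.
Bids ranked: 67 (0x8ea2) > 31 (0x6387) > 25 (0x95e5) > 20 (0xad38) > 18 (0xa5fa) > 15 (0x31e5) > …
0x8ea2 is highest; pays the fourth-highest bid, 20 ETH.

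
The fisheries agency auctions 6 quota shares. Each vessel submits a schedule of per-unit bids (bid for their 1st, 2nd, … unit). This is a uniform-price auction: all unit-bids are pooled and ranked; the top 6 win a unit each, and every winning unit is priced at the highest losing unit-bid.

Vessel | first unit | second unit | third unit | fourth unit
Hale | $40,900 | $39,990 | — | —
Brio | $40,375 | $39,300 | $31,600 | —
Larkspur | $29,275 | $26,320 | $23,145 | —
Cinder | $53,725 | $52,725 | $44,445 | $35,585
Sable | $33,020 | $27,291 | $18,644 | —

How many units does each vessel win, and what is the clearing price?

Merging the schedules and taking the best 6: 53,725 (Cinder-1), 52,725 (Cinder-2), 44,445 (Cinder-3), 40,900 (Hale-1), 40,375 (Brio-1), 39,990 (Hale-2)
First bid not allocated: $39,300.
Allocation: Brio 1, Cinder 3, Hale 2.

Brio 1, Cinder 3, Hale 2; clearing price $39,300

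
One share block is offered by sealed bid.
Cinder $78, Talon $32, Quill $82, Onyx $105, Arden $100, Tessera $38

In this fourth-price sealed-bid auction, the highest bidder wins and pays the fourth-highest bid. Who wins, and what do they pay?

Bids ranked: 105 (Onyx) > 100 (Arden) > 82 (Quill) > 78 (Cinder) > 38 (Tessera) > 32 (Talon)
Onyx wins; payment is bid #4 in the ranking = $78.

Onyx pays $78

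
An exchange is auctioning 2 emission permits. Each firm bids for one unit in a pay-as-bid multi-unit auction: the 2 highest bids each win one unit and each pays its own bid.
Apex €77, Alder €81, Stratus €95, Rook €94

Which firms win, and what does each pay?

Bids ranked high→low: 95 (Stratus), 94 (Rook), 81 (Alder), 77 (Apex)
The 2 highest are Stratus, Rook.
Each winner pays its own bid: Stratus €95, Rook €94.

Stratus €95, Rook €94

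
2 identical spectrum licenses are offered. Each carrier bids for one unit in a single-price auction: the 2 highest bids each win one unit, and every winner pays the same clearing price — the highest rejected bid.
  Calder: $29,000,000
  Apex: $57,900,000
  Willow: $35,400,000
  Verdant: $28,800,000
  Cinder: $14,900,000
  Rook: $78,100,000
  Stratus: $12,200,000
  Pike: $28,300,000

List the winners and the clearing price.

Ordering the bids: 78,100,000 (Rook), 57,900,000 (Apex), 35,400,000 (Willow), 29,000,000 (Calder), …
The 2 highest are Rook, Apex.
First losing bid is Willow's $35,400,000, which sets the uniform price.

Rook, Apex; each pays $35,400,000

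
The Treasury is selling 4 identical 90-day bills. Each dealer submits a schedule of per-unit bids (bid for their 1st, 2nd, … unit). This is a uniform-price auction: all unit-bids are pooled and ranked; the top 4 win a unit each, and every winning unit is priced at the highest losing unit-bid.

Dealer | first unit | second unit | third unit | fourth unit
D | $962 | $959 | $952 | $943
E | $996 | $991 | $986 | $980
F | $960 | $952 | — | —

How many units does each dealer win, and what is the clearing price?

E 4; clearing price $962

All unit-bids, highest first — top 4: 996 (E-1), 991 (E-2), 986 (E-3), 980 (E-4)
First bid not allocated: $962.
Allocation: E 4.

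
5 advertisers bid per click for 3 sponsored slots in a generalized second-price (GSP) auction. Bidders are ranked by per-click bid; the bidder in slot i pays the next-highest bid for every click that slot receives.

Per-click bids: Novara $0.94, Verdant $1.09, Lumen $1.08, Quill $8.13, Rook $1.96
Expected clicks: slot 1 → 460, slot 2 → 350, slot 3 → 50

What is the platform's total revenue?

Sorting advertisers: $8.13 (Quill) > $1.96 (Rook) > $1.09 (Verdant) > $1.08 (Lumen) > …
Slot 1: Quill pays $1.96 × 460 = $901.60
Slot 2: Rook pays $1.09 × 350 = $381.50
Slot 3: Verdant pays $1.08 × 50 = $54.00
Total = $1337.10

Total revenue: $1337.10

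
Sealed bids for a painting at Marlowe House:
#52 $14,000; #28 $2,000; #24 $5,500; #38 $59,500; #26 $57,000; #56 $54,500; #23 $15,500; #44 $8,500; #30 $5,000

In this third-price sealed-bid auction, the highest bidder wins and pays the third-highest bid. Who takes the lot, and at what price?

#38 pays $54,500

Rule: the highest bidder wins and pays the third-highest bid.
Sorting bids: 59,500 (#38) > 57,000 (#26) > 54,500 (#56) > 15,500 (#23) > 14,000 (#52) > 8,500 (#44) > …
#38 is highest; pays the third-highest bid, $54,500.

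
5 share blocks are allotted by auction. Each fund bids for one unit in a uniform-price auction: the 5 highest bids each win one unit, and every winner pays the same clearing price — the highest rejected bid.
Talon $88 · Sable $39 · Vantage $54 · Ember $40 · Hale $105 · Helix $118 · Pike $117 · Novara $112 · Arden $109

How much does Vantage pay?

Sorting: 118 (Helix), 117 (Pike), 112 (Novara), 109 (Arden), 105 (Hale), 88 (Talon), 54 (Vantage), …
The 5 highest are Helix, Pike, Novara, Arden, Hale.
Clearing price = highest rejected bid = $88.
Vantage does not win → pays $0.

Vantage pays $0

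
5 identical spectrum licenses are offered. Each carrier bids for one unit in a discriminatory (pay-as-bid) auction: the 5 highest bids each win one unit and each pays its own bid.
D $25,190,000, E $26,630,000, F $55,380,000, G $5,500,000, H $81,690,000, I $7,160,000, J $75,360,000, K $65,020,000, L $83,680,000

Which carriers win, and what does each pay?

Sorting: 83,680,000 (L), 81,690,000 (H), 75,360,000 (J), 65,020,000 (K), 55,380,000 (F), 26,630,000 (E), 25,190,000 (D), …
Winners (5 units): L, H, J, K, F.
Each winner pays its own bid: L $83,680,000, H $81,690,000, J $75,360,000, K $65,020,000, F $55,380,000.

L $83,680,000, H $81,690,000, J $75,360,000, K $65,020,000, F $55,380,000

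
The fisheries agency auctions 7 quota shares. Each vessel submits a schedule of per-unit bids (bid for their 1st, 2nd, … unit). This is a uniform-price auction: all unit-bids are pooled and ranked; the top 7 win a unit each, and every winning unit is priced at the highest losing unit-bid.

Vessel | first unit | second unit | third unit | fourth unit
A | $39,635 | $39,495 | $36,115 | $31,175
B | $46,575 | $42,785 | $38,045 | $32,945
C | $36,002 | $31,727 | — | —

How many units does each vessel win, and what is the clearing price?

A 3, B 3, C 1; clearing price $32,945

Merging the schedules and taking the best 7: 46,575 (B-1), 42,785 (B-2), 39,635 (A-1), 39,495 (A-2), 38,045 (B-3), 36,115 (A-3), 36,002 (C-1)
The (k+1)-th unit-bid is $32,945.
Allocation: A 3, B 3, C 1.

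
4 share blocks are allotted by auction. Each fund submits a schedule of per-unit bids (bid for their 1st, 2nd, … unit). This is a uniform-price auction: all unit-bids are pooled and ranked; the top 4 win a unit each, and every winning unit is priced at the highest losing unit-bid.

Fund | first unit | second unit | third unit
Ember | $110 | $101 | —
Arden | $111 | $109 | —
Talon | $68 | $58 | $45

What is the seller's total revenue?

Total revenue: $272

Merging the schedules and taking the best 4: 111 (Arden-1), 110 (Ember-1), 109 (Arden-2), 101 (Ember-2)
Highest rejected unit-bid = $68.
Allocation: Arden 2, Ember 2. Every unit priced at $68.
Revenue = 4 × 68 = $272.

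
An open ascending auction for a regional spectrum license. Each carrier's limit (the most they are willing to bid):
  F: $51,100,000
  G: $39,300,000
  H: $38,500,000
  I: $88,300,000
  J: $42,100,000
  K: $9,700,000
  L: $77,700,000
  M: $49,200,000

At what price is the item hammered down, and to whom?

I wins at $77,700,000

Rule: the price rises until one bidder remains; the winner pays the price at which the last rival dropped out.
Sorting limits: 88,300,000 (I) > 77,700,000 (L) > 51,100,000 (F) > 49,200,000 (M) > 42,100,000 (J) > 39,300,000 (G) > …
Bidding ends when L exits at $77,700,000; I takes it.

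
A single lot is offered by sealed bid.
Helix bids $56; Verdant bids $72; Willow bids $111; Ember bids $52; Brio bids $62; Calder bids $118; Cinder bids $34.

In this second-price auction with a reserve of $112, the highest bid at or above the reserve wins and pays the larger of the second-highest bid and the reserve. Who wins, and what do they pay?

Calder pays $112

Bids ranked: 118 (Calder) > 111 (Willow) > 72 (Verdant) > 62 (Brio) > 56 (Helix) > 52 (Ember) > …
Calder has the top bid at or above the reserve ($118).
Second-highest bid $111 is below the reserve $112, so the reserve binds → payment $112.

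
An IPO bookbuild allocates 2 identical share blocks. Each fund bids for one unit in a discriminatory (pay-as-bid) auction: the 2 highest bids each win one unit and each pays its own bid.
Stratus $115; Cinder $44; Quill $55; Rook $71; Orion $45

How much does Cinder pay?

Cinder pays $0

Sorting: 115 (Stratus), 71 (Rook), 55 (Quill), 45 (Orion), …
Top 2: Stratus, Rook.
Cinder does not win → $0.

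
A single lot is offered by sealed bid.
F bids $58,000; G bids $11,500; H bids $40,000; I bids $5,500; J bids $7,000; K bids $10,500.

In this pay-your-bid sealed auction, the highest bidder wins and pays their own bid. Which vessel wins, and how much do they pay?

F pays $58,000

Bids ranked: 58,000 (F) > 40,000 (H) > 11,500 (G) > 10,500 (K) > 7,000 (J) > 5,500 (I)
F is highest → pays own bid, $58,000.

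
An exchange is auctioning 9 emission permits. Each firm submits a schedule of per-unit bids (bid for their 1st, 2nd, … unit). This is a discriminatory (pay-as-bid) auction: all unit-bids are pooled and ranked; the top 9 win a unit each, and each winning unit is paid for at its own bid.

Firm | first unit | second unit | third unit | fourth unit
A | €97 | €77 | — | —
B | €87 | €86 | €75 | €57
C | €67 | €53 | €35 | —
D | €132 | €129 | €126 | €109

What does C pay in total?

Pooled unit-bids ranked (top 9): 132 (D-1), 129 (D-2), 126 (D-3), 109 (D-4), 97 (A-1), 87 (B-1), 86 (B-2), 77 (A-2), 75 (B-3)
Next rejected bid: €67 (not a price — pay-as-bid).
C wins no units.

C pays €0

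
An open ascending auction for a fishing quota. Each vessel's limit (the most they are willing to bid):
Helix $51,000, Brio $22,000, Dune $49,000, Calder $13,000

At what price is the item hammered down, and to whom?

Rule: the price rises until one bidder remains; the winner pays the price at which the last rival dropped out.
Limits ranked: 51,000 (Helix) > 49,000 (Dune) > 22,000 (Brio) > 13,000 (Calder)
Once the price passes $49,000, only Helix is left; the hammer falls at Dune's limit of $49,000.

Helix wins at $49,000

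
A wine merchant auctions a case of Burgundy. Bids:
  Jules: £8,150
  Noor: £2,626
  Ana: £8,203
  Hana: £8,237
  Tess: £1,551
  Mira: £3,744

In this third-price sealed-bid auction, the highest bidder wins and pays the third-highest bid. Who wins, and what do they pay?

Hana pays £8,150

Rule: the highest bidder wins and pays the third-highest bid.
Sorting bids: 8,237 (Hana) > 8,203 (Ana) > 8,150 (Jules) > 3,744 (Mira) > 2,626 (Noor) > 1,551 (Tess)
Hana is highest; pays the third-highest bid, £8,150.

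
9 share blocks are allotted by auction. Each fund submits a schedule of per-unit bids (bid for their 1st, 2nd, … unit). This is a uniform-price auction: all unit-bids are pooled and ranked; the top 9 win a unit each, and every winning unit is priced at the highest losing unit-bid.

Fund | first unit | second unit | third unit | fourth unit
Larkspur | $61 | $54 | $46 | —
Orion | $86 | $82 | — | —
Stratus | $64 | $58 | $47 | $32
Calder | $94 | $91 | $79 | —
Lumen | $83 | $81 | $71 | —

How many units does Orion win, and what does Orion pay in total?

All unit-bids, highest first — top 9: 94 (Calder-1), 91 (Calder-2), 86 (Orion-1), 83 (Lumen-1), 82 (Orion-2), 81 (Lumen-2), 79 (Calder-3), 71 (Lumen-3), 64 (Stratus-1)
The (k+1)-th unit-bid is $61.
Orion wins 2 unit(s) at $61 each.

Orion: 2 units, pays $122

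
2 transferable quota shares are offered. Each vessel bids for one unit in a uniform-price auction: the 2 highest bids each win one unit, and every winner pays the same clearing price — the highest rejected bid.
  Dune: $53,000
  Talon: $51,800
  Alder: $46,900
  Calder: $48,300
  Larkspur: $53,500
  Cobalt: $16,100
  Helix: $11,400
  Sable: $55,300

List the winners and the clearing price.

Ordering the bids: 55,300 (Sable), 53,500 (Larkspur), 53,000 (Dune), 51,800 (Talon), …
Winners (2 units): Sable, Larkspur.
Highest unsuccessful bid: $53,000 → clearing price.

Sable, Larkspur; each pays $53,000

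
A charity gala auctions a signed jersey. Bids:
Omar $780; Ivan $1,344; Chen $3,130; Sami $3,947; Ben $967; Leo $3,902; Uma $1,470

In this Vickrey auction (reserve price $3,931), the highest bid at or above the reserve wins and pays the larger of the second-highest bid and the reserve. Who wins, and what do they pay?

Vickrey auction (reserve price $3,931): the highest bid at or above the reserve wins and pays the larger of the second-highest bid and the reserve.
Bids ranked: 3,947 (Sami) > 3,902 (Leo) > 3,130 (Chen) > 1,470 (Uma) > 1,344 (Ivan) > 967 (Ben) > …
Sami has the top bid at or above the reserve ($3,947).
max(second-highest $3,902, reserve $3,931) = $3,931.

Sami pays $3,931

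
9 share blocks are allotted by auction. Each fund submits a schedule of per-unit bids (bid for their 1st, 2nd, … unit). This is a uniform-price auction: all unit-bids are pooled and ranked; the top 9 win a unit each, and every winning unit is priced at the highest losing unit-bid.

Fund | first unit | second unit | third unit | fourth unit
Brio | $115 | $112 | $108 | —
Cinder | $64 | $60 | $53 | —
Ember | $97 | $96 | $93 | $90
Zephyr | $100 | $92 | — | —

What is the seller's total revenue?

Total revenue: $576

All unit-bids, highest first — top 9: 115 (Brio-1), 112 (Brio-2), 108 (Brio-3), 100 (Zephyr-1), 97 (Ember-1), 96 (Ember-2), 93 (Ember-3), 92 (Zephyr-2), 90 (Ember-4)
First bid not allocated: $64.
Allocation: Brio 3, Ember 4, Zephyr 2. Every unit priced at $64.
Revenue = 9 × 64 = $576.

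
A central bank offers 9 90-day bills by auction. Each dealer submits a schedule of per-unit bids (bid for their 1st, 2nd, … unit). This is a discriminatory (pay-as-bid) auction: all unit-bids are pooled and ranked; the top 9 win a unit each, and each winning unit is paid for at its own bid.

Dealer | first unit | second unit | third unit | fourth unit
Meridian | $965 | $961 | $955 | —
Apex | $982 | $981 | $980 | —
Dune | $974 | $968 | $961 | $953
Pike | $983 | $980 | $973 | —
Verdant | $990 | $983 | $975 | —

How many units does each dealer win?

Apex 3, Dune 1, Pike 2, Verdant 3

Merging the schedules and taking the best 9: 990 (Verdant-1), 983 (Pike-1), 983 (Verdant-2), 982 (Apex-1), 981 (Apex-2), 980 (Apex-3), 980 (Pike-2), 975 (Verdant-3), 974 (Dune-1)
Next rejected bid: $973 (not a price — pay-as-bid).
Allocation: Apex 3, Dune 1, Pike 2, Verdant 3.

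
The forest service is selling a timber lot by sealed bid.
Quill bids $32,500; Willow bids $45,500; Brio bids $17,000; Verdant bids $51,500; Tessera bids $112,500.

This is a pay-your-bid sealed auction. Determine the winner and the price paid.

Bids ranked: 112,500 (Tessera) > 51,500 (Verdant) > 45,500 (Willow) > 32,500 (Quill) > 17,000 (Brio)
First-price: Tessera pays what they bid, $112,500.

Tessera pays $112,500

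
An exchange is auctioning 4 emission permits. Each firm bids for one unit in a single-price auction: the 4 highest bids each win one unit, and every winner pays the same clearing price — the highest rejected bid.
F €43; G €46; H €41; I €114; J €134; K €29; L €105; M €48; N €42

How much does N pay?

Sorting: 134 (J), 114 (I), 105 (L), 48 (M), 46 (G), 43 (F), …
Winners (4 units): J, I, L, M.
First losing bid is G's €46, which sets the uniform price.
N does not win → pays €0.

N pays €0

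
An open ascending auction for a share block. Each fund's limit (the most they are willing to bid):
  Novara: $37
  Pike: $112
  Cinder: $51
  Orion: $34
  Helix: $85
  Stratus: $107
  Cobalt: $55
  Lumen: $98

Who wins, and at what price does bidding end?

Limits ranked: 112 (Pike) > 107 (Stratus) > 98 (Lumen) > 85 (Helix) > 55 (Cobalt) > 51 (Cinder) > …
Once the price passes $107, only Pike is left; the hammer falls at Stratus's limit of $107.

Pike wins at $107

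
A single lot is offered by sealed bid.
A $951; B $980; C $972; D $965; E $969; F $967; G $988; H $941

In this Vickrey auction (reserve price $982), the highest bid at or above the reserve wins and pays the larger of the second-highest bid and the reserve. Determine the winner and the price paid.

G pays $982

Bids in order: 988 (G) > 980 (B) > 972 (C) > 969 (E) > 967 (F) > 965 (D) > …
Highest eligible bid: G at $988.
Second-highest bid $980 is below the reserve $982, so the reserve binds → payment $982.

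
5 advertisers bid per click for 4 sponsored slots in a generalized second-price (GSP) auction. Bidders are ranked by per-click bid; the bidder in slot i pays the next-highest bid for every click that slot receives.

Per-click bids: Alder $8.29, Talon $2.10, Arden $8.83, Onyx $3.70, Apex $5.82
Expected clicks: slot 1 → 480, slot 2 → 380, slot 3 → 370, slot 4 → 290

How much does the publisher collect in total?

Sorting advertisers: $8.83 (Arden) > $8.29 (Alder) > $5.82 (Apex) > $3.70 (Onyx) > $2.10 (Talon)
Slot 1: Arden pays $8.29 × 480 = $3979.20
Slot 2: Alder pays $5.82 × 380 = $2211.60
Slot 3: Apex pays $3.70 × 370 = $1369.00
Slot 4: Onyx pays $2.10 × 290 = $609.00
Total = $8168.80

Total revenue: $8168.80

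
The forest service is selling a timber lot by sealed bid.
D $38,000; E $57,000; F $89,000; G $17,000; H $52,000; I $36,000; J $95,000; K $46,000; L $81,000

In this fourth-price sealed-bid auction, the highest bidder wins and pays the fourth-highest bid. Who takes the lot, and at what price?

J pays $57,000

Rule: the highest bidder wins and pays the fourth-highest bid.
Bids ranked: 95,000 (J) > 89,000 (F) > 81,000 (L) > 57,000 (E) > 52,000 (H) > 46,000 (K) > …
J wins; payment is bid #4 in the ranking = $57,000.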